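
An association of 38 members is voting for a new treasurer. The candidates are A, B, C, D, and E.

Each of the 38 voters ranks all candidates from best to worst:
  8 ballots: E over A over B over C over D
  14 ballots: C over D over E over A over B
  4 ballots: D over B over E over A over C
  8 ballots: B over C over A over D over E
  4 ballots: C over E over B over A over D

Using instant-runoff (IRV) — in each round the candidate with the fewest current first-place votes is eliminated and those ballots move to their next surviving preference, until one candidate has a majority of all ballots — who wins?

Round 1: A 0, B 8, C 18, D 4, E 8. A eliminated.
Round 2: B 8, C 18, D 4, E 8. D eliminated.
Round 3: B 12, C 18, E 8. E eliminated.
Round 4: B 20, C 18. B has a majority (≥20).

B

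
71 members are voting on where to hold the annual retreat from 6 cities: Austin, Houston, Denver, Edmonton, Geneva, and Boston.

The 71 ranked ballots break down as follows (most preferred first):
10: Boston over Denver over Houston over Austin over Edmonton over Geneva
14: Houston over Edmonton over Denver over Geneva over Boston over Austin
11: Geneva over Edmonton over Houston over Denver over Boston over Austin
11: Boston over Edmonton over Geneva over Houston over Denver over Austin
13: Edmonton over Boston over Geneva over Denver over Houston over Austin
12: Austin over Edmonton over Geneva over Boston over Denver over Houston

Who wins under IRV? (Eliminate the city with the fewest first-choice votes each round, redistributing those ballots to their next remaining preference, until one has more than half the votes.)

Round 1: Austin 12, Houston 14, Denver 0, Edmonton 13, Geneva 11, Boston 21. Denver eliminated.
Round 2: Austin 12, Houston 14, Edmonton 13, Geneva 11, Boston 21. Geneva eliminated.
Round 3: Austin 12, Houston 14, Edmonton 24, Boston 21. Austin eliminated.
Round 4: Houston 14, Edmonton 36, Boston 21. Edmonton has a majority (≥36).

Edmonton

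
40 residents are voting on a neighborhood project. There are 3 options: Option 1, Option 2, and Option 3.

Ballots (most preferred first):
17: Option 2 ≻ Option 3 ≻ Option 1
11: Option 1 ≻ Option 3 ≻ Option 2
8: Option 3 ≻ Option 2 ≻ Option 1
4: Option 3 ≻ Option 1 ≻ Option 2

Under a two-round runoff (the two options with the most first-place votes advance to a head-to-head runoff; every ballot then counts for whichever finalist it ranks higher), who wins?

Round 1 first-place votes: Option 1 11, Option 2 17, Option 3 12. Option 2 and Option 3 advance.
Runoff: Option 2 is ranked above Option 3 on 17 ballots, Option 3 above Option 2 on 23.

Option 3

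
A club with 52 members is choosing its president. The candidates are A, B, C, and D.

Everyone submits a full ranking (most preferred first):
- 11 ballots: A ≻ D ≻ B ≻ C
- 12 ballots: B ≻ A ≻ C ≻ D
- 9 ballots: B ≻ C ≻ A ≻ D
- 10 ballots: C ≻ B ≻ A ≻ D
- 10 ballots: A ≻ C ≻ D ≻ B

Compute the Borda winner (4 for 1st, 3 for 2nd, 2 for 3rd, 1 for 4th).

A: 11×4 + 12×3 + 9×2 + 10×2 + 10×4 = 158
B: 11×2 + 12×4 + 9×4 + 10×3 + 10×1 = 146
C: 11×1 + 12×2 + 9×3 + 10×4 + 10×3 = 132
D: 11×3 + 12×1 + 9×1 + 10×1 + 10×2 = 84

A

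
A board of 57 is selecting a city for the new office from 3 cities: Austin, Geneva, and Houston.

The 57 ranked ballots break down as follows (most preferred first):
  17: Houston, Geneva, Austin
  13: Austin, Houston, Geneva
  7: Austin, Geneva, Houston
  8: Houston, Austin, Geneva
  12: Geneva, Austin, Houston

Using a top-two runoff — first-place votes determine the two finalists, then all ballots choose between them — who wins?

Round 1 first-place votes: Austin 20, Geneva 12, Houston 25. Houston and Austin advance.
Runoff: Houston is ranked above Austin on 25 ballots, Austin above Houston on 32.

Austin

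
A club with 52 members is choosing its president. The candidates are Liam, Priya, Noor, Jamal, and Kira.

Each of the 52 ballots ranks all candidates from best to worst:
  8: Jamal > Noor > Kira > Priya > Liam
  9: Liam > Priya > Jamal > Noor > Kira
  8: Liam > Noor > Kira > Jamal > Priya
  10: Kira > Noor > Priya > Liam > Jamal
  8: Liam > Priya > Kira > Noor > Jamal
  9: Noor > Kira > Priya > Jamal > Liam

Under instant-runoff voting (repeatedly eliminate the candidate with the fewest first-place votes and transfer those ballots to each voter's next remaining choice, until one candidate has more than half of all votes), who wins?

Noor

Round 1: Liam 25, Priya 0, Noor 9, Jamal 8, Kira 10. Priya eliminated.
Round 2: Liam 25, Noor 9, Jamal 8, Kira 10. Jamal eliminated.
Round 3: Liam 25, Noor 17, Kira 10. Kira eliminated.
Round 4: Liam 25, Noor 27. Noor has a majority (≥27).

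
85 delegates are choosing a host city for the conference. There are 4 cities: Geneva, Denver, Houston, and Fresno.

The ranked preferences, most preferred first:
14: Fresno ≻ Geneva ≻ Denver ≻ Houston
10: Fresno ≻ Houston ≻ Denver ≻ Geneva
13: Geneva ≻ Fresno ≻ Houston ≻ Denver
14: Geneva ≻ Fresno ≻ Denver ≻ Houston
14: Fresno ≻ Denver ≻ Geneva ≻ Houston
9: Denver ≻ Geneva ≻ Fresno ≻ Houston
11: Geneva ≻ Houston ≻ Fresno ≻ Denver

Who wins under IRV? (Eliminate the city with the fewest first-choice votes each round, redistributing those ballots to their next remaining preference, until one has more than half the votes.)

Round 1: Geneva 38, Denver 9, Houston 0, Fresno 38. Houston eliminated.
Round 2: Geneva 38, Denver 9, Fresno 38. Denver eliminated.
Round 3: Geneva 47, Fresno 38. Geneva has a majority (≥43).

Geneva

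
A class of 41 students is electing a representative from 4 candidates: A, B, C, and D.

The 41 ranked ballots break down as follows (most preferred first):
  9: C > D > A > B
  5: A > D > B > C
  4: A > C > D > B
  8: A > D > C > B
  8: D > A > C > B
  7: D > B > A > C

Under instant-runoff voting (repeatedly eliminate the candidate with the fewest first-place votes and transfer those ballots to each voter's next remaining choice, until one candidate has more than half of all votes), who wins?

Round 1: A 17, B 0, C 9, D 15. B eliminated.
Round 2: A 17, C 9, D 15. C eliminated.
Round 3: A 17, D 24. D has a majority (≥21).

D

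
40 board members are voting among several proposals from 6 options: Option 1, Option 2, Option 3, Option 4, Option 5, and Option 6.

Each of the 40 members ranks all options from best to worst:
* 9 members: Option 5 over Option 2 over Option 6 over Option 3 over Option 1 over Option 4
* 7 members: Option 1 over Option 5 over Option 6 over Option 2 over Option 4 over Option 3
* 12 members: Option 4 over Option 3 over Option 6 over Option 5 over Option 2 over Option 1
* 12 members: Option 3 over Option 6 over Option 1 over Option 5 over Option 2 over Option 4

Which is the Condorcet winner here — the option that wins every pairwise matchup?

Option 3 vs Option 1: 33–7
Option 3 vs Option 2: 24–16
Option 3 vs Option 4: 21–19
Option 3 vs Option 5: 24–16
Option 3 vs Option 6: 24–16
Option 3 beats every other option.

Option 3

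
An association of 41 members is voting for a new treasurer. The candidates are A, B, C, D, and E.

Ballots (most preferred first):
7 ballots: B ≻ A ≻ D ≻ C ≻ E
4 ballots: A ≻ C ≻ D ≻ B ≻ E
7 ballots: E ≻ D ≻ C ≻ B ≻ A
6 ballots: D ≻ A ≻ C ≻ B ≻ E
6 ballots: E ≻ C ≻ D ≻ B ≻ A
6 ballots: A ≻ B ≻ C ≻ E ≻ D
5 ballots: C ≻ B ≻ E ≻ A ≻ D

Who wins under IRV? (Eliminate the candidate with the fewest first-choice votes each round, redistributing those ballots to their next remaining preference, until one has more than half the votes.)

A

Round 1: A 10, B 7, C 5, D 6, E 13. C eliminated.
Round 2: A 10, B 12, D 6, E 13. D eliminated.
Round 3: A 16, B 12, E 13. B eliminated.
Round 4: A 23, E 18. A has a majority (≥21).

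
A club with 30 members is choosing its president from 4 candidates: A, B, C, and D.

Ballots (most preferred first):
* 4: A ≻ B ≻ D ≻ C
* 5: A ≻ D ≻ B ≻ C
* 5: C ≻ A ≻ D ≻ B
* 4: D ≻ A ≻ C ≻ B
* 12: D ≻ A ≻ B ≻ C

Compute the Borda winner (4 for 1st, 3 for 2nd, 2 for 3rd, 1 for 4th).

A: 4×4 + 5×4 + 5×3 + 4×3 + 12×3 = 99
B: 4×3 + 5×2 + 5×1 + 4×1 + 12×2 = 55
C: 4×1 + 5×1 + 5×4 + 4×2 + 12×1 = 49
D: 4×2 + 5×3 + 5×2 + 4×4 + 12×4 = 97

A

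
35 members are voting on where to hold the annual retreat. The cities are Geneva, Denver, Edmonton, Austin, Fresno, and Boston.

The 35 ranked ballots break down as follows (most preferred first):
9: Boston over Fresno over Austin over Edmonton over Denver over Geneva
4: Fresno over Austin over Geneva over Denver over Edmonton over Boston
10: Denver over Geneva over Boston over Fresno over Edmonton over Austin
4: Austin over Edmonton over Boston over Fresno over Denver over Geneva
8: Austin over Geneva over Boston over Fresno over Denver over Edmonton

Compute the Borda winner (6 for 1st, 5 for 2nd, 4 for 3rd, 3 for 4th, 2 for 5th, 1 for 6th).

Geneva: 9×1 + 4×4 + 10×5 + 4×1 + 8×5 = 119
Denver: 9×2 + 4×3 + 10×6 + 4×2 + 8×2 = 114
Edmonton: 9×3 + 4×2 + 10×2 + 4×5 + 8×1 = 83
Austin: 9×4 + 4×5 + 10×1 + 4×6 + 8×6 = 138
Fresno: 9×5 + 4×6 + 10×3 + 4×3 + 8×3 = 135
Boston: 9×6 + 4×1 + 10×4 + 4×4 + 8×4 = 146

Boston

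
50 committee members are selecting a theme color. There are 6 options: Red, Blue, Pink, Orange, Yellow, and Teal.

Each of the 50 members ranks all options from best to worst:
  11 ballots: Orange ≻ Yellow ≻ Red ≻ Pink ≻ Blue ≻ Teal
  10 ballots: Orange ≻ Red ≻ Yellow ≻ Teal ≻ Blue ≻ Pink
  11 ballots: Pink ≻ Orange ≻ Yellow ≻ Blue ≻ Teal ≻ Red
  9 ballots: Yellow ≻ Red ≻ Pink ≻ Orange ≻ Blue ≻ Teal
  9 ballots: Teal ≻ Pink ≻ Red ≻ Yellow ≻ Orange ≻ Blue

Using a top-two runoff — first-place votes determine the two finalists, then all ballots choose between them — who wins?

Pink

Round 1 first-place votes: Red 0, Blue 0, Pink 11, Orange 21, Yellow 9, Teal 9. Orange and Pink advance.
Runoff: Orange is ranked above Pink on 21 ballots, Pink above Orange on 29.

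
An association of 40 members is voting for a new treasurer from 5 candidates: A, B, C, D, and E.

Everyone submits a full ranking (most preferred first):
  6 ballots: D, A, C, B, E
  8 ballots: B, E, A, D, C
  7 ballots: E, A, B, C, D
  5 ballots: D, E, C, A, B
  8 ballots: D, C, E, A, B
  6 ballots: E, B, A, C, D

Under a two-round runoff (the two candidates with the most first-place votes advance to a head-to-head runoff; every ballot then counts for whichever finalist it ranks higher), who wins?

Round 1 first-place votes: A 0, B 8, C 0, D 19, E 13. D and E advance.
Runoff: D is ranked above E on 19 ballots, E above D on 21.

E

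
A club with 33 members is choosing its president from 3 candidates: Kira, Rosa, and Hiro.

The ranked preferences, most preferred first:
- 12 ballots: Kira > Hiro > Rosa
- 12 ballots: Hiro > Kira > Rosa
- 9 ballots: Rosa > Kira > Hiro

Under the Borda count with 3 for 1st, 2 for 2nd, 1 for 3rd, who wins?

Kira

Kira: 12×3 + 12×2 + 9×2 = 78
Rosa: 12×1 + 12×1 + 9×3 = 51
Hiro: 12×2 + 12×3 + 9×1 = 69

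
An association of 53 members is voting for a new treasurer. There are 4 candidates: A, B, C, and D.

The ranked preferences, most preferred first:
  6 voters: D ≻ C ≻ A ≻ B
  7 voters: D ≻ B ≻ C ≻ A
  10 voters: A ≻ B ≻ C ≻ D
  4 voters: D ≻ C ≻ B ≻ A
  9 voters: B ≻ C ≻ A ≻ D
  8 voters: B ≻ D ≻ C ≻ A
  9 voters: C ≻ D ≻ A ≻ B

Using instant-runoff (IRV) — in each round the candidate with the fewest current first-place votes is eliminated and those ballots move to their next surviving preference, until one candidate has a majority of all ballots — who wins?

Round 1: A 10, B 17, C 9, D 17. C eliminated.
Round 2: A 10, B 17, D 26. A eliminated.
Round 3: B 27, D 26. B has a majority (≥27).

B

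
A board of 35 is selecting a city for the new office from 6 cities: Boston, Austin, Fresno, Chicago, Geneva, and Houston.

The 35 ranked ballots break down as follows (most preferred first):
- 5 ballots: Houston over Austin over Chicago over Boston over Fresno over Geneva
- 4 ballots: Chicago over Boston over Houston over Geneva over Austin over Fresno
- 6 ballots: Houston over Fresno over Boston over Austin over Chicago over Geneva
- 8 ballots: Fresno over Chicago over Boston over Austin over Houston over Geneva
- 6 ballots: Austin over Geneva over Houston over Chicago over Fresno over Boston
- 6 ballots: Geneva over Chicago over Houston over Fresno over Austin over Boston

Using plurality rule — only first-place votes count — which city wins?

First-place votes: Boston 0, Austin 6, Fresno 8, Chicago 4, Geneva 6, Houston 11.

Houston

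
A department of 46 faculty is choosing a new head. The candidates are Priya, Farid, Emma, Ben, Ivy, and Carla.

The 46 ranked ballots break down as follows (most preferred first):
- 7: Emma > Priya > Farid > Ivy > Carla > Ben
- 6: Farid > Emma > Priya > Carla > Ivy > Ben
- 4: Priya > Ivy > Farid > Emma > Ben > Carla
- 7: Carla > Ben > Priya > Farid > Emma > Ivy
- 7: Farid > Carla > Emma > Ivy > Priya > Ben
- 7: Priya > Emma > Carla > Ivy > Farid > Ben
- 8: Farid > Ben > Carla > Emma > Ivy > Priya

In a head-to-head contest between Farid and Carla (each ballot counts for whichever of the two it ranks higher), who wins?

Farid

Farid is ranked above Carla on 32 ballots; Carla above Farid on 14.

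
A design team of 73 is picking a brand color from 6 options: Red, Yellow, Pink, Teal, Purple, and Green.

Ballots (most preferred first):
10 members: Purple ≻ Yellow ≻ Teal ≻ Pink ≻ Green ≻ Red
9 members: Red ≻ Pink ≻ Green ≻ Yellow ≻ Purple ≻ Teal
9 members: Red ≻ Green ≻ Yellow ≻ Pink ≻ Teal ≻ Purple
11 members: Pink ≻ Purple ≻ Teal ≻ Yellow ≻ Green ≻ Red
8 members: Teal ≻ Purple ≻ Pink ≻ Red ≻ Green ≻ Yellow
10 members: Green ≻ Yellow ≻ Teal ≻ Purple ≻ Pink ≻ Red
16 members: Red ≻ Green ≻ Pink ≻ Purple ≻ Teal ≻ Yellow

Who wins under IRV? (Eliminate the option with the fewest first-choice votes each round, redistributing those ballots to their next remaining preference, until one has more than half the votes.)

Round 1: Red 34, Yellow 0, Pink 11, Teal 8, Purple 10, Green 10. Yellow eliminated.
Round 2: Red 34, Pink 11, Teal 8, Purple 10, Green 10. Teal eliminated.
Round 3: Red 34, Pink 11, Purple 18, Green 10. Green eliminated.
Round 4: Red 34, Pink 11, Purple 28. Pink eliminated.
Round 5: Red 34, Purple 39. Purple has a majority (≥37).

Purple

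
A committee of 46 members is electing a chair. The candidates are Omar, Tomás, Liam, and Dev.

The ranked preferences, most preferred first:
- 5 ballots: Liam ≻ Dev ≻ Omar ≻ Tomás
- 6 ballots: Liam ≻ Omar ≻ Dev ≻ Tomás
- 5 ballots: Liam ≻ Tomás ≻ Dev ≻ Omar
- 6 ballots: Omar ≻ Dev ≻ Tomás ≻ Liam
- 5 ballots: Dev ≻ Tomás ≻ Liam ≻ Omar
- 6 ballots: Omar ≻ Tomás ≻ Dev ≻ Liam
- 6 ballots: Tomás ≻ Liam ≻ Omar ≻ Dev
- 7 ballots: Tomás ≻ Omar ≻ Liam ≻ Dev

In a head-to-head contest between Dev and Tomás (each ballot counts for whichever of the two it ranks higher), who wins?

Dev is ranked above Tomás on 22 ballots; Tomás above Dev on 24.

Tomás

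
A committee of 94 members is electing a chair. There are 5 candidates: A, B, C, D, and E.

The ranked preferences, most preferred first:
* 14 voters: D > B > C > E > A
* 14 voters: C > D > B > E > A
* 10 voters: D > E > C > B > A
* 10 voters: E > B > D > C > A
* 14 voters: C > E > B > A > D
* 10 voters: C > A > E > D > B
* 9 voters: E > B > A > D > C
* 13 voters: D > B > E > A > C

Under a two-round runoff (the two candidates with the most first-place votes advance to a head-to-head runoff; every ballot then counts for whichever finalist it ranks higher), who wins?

Round 1 first-place votes: A 0, B 0, C 38, D 37, E 19. C and D advance.
Runoff: C is ranked above D on 38 ballots, D above C on 56.

D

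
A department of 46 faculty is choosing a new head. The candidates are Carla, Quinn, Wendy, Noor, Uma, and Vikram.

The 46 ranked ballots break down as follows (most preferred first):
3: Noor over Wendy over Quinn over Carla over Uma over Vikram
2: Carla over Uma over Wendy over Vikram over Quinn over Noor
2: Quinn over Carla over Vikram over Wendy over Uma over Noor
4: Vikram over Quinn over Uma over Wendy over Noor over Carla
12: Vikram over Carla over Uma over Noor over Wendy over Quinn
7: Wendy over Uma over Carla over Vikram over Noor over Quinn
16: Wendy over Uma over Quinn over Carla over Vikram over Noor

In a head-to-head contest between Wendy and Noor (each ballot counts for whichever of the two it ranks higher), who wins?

Wendy

Wendy is ranked above Noor on 31 ballots; Noor above Wendy on 15.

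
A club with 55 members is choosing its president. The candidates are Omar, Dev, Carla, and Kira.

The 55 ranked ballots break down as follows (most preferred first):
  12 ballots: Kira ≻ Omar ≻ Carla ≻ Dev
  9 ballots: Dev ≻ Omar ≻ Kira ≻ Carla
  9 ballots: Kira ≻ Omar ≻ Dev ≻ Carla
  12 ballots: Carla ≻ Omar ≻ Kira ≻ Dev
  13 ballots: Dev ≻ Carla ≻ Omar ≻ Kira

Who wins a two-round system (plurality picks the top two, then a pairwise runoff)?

Kira

Round 1 first-place votes: Omar 0, Dev 22, Carla 12, Kira 21. Dev and Kira advance.
Runoff: Dev is ranked above Kira on 22 ballots, Kira above Dev on 33.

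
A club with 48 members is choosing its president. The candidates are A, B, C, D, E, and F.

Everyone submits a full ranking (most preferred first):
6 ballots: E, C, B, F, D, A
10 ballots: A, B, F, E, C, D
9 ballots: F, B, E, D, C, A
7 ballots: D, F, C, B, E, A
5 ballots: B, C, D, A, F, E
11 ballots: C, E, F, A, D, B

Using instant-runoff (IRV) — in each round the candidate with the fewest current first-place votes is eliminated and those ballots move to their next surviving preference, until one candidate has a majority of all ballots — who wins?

Round 1: A 10, B 5, C 11, D 7, E 6, F 9. B eliminated.
Round 2: A 10, C 16, D 7, E 6, F 9. E eliminated.
Round 3: A 10, C 22, D 7, F 9. D eliminated.
Round 4: A 10, C 22, F 16. A eliminated.
Round 5: C 22, F 26. F has a majority (≥25).

F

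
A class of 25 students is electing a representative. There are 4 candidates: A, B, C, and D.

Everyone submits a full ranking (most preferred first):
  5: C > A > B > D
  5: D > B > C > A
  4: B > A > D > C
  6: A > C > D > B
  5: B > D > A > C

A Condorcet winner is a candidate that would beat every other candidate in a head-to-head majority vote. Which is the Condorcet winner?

B vs A: 14–11
B vs C: 14–11
B vs D: 14–11
B beats every other candidate.

B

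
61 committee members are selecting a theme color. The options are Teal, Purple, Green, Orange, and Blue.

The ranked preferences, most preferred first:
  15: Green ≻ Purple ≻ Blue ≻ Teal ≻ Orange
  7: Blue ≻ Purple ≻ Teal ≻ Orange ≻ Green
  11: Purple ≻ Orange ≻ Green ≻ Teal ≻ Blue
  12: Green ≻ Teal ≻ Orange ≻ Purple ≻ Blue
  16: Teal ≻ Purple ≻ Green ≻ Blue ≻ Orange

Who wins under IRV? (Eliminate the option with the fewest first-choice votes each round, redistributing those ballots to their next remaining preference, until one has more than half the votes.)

Round 1: Teal 16, Purple 11, Green 27, Orange 0, Blue 7. Orange eliminated.
Round 2: Teal 16, Purple 11, Green 27, Blue 7. Blue eliminated.
Round 3: Teal 16, Purple 18, Green 27. Teal eliminated.
Round 4: Purple 34, Green 27. Purple has a majority (≥31).

Purple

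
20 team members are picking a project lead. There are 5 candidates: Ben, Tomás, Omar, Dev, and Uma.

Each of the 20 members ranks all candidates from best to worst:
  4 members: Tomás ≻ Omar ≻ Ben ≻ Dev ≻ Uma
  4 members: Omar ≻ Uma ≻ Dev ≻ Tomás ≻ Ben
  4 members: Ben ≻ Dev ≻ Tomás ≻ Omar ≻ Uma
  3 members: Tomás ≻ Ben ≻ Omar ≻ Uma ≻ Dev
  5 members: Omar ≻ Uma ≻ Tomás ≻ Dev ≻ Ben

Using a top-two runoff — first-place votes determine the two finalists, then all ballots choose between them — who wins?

Tomás

Round 1 first-place votes: Ben 4, Tomás 7, Omar 9, Dev 0, Uma 0. Omar and Tomás advance.
Runoff: Omar is ranked above Tomás on 9 ballots, Tomás above Omar on 11.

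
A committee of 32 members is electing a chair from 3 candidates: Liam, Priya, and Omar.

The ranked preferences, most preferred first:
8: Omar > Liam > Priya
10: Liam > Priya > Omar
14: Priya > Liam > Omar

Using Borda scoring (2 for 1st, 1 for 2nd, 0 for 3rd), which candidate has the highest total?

Liam: 8×1 + 10×2 + 14×1 = 42
Priya: 8×0 + 10×1 + 14×2 = 38
Omar: 8×2 + 10×0 + 14×0 = 16

Liam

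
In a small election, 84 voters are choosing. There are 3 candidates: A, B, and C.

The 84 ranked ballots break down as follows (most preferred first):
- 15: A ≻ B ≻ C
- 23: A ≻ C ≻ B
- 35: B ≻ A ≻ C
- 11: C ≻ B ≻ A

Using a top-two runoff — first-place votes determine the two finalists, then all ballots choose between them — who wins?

B

Round 1 first-place votes: A 38, B 35, C 11. A and B advance.
Runoff: A is ranked above B on 38 ballots, B above A on 46.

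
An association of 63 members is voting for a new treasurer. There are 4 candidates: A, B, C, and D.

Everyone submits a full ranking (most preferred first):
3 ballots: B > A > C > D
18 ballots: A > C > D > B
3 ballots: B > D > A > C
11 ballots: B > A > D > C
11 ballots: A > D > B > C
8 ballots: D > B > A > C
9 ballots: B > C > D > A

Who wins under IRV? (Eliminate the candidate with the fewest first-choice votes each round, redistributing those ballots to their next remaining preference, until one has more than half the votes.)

Round 1: A 29, B 26, C 0, D 8. C eliminated.
Round 2: A 29, B 26, D 8. D eliminated.
Round 3: A 29, B 34. B has a majority (≥32).

B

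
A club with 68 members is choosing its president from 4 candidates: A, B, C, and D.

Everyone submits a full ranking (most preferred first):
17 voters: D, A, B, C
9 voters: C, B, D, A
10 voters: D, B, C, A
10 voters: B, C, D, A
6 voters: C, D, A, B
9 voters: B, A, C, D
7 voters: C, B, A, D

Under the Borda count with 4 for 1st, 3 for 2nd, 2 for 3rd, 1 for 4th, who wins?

B

A: 17×3 + 9×1 + 10×1 + 10×1 + 6×2 + 9×3 + 7×2 = 133
B: 17×2 + 9×3 + 10×3 + 10×4 + 6×1 + 9×4 + 7×3 = 194
C: 17×1 + 9×4 + 10×2 + 10×3 + 6×4 + 9×2 + 7×4 = 173
D: 17×4 + 9×2 + 10×4 + 10×2 + 6×3 + 9×1 + 7×1 = 180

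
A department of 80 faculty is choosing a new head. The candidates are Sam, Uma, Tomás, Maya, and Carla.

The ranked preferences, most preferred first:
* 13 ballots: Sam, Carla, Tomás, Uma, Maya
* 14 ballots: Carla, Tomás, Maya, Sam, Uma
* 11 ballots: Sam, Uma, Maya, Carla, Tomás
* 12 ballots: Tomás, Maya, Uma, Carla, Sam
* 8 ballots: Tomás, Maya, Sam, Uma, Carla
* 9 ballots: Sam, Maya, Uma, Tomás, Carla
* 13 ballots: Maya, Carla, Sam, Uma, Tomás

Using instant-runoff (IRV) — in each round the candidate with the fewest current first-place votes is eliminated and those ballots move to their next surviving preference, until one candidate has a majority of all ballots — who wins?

Round 1: Sam 33, Uma 0, Tomás 20, Maya 13, Carla 14. Uma eliminated.
Round 2: Sam 33, Tomás 20, Maya 13, Carla 14. Maya eliminated.
Round 3: Sam 33, Tomás 20, Carla 27. Tomás eliminated.
Round 4: Sam 41, Carla 39. Sam has a majority (≥41).

Sam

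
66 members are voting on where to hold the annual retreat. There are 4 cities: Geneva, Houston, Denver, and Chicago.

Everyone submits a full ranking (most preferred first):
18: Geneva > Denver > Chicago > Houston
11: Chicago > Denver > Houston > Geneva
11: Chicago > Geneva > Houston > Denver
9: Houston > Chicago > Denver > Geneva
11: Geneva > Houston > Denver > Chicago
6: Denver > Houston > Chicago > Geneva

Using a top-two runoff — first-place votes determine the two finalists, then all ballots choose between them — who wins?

Round 1 first-place votes: Geneva 29, Houston 9, Denver 6, Chicago 22. Geneva and Chicago advance.
Runoff: Geneva is ranked above Chicago on 29 ballots, Chicago above Geneva on 37.

Chicago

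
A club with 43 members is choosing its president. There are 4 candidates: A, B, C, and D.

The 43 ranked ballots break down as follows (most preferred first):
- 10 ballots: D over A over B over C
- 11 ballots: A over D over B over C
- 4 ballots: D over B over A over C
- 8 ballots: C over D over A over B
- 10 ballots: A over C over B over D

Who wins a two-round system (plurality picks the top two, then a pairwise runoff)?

D

Round 1 first-place votes: A 21, B 0, C 8, D 14. A and D advance.
Runoff: A is ranked above D on 21 ballots, D above A on 22.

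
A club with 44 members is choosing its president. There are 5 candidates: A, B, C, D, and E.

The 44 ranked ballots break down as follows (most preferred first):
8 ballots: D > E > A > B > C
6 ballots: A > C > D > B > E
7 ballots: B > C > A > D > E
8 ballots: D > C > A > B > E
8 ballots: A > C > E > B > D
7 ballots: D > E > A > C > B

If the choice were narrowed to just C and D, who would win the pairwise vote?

D

C is ranked above D on 21 ballots; D above C on 23.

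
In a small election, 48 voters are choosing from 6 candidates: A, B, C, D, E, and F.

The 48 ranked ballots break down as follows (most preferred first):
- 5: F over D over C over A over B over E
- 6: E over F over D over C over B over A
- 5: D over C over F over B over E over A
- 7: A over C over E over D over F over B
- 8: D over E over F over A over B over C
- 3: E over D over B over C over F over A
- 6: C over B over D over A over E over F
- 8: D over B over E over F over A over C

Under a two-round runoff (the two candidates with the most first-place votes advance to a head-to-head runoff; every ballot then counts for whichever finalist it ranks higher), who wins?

D

Round 1 first-place votes: A 7, B 0, C 6, D 21, E 9, F 5. D and E advance.
Runoff: D is ranked above E on 32 ballots, E above D on 16.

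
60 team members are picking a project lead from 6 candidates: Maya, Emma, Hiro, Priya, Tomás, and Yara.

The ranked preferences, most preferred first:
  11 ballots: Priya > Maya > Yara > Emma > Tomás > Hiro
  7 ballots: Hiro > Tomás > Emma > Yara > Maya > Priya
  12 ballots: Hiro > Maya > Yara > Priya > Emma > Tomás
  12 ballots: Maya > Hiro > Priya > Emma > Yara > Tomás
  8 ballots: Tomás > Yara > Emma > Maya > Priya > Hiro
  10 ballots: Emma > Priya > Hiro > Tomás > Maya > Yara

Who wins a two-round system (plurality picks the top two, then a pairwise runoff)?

Round 1 first-place votes: Maya 12, Emma 10, Hiro 19, Priya 11, Tomás 8, Yara 0. Hiro and Maya advance.
Runoff: Hiro is ranked above Maya on 29 ballots, Maya above Hiro on 31.

Maya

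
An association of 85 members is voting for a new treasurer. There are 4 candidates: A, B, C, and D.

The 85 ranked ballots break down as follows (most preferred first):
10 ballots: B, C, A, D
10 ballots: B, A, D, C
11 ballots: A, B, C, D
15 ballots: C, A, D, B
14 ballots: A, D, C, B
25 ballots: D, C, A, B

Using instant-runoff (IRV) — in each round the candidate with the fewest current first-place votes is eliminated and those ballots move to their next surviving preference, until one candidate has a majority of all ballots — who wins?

Round 1: A 25, B 20, C 15, D 25. C eliminated.
Round 2: A 40, B 20, D 25. B eliminated.
Round 3: A 60, D 25. A has a majority (≥43).

A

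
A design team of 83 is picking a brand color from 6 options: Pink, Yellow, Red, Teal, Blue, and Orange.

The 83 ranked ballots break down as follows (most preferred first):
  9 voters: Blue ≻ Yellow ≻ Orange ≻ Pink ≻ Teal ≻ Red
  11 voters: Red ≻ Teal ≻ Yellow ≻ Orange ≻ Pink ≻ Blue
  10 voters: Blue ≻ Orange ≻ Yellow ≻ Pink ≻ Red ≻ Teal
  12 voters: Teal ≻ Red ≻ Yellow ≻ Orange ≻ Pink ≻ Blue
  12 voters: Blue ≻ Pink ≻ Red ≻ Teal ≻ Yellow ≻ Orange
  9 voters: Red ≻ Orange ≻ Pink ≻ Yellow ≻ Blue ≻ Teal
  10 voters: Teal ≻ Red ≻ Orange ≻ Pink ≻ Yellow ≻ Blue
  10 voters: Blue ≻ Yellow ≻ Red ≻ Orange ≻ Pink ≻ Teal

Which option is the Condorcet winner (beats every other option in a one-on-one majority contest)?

Red

Red vs Pink: 52–31
Red vs Yellow: 54–29
Red vs Teal: 52–31
Red vs Blue: 42–41
Red vs Orange: 64–19
Red beats every other option.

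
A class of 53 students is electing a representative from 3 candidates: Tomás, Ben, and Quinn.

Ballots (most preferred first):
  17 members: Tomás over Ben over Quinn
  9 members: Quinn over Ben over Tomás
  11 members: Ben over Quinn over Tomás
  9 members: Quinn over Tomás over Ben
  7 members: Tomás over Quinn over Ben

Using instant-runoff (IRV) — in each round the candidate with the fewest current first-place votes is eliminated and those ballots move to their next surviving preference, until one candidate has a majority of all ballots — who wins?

Quinn

Round 1: Tomás 24, Ben 11, Quinn 18. Ben eliminated.
Round 2: Tomás 24, Quinn 29. Quinn has a majority (≥27).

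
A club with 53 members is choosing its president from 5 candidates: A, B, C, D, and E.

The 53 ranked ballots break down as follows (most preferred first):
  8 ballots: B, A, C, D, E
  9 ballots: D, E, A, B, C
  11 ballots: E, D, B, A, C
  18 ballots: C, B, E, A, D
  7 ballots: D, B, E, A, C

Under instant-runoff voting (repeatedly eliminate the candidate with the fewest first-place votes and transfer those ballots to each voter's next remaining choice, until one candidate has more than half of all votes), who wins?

Round 1: A 0, B 8, C 18, D 16, E 11. A eliminated.
Round 2: B 8, C 18, D 16, E 11. B eliminated.
Round 3: C 26, D 16, E 11. E eliminated.
Round 4: C 26, D 27. D has a majority (≥27).

D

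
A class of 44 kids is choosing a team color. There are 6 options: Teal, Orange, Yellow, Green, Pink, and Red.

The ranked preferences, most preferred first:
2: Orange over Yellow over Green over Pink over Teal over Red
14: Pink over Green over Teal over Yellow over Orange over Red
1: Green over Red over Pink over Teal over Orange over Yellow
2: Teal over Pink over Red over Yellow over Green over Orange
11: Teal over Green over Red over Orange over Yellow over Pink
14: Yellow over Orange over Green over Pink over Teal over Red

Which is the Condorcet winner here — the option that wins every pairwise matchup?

Green

Green vs Teal: 31–13
Green vs Orange: 28–16
Green vs Yellow: 26–18
Green vs Pink: 28–16
Green vs Red: 42–2
Green beats every other option.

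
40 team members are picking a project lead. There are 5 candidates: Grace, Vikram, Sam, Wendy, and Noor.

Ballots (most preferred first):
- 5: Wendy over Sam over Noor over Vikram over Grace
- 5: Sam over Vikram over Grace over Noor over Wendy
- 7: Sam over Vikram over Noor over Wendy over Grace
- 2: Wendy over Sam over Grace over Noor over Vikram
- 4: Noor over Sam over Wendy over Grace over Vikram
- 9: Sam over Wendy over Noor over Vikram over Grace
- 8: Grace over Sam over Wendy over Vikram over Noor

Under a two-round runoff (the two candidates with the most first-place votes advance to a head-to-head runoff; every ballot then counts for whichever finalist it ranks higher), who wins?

Round 1 first-place votes: Grace 8, Vikram 0, Sam 21, Wendy 7, Noor 4. Sam and Grace advance.
Runoff: Sam is ranked above Grace on 32 ballots, Grace above Sam on 8.

Sam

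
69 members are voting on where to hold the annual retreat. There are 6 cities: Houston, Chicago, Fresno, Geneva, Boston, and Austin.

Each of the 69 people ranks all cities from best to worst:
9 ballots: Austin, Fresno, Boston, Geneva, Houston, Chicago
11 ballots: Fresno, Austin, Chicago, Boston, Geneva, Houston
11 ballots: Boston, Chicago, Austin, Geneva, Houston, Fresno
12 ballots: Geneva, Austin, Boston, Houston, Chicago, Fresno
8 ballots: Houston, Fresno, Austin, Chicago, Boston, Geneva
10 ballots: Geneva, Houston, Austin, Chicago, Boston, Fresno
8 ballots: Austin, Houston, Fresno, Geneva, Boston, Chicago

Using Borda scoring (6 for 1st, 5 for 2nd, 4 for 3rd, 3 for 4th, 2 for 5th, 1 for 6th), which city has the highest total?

Houston: 9×2 + 11×1 + 11×2 + 12×3 + 8×6 + 10×5 + 8×5 = 225
Chicago: 9×1 + 11×4 + 11×5 + 12×2 + 8×3 + 10×3 + 8×1 = 194
Fresno: 9×5 + 11×6 + 11×1 + 12×1 + 8×5 + 10×1 + 8×4 = 216
Geneva: 9×3 + 11×2 + 11×3 + 12×6 + 8×1 + 10×6 + 8×3 = 246
Boston: 9×4 + 11×3 + 11×6 + 12×4 + 8×2 + 10×2 + 8×2 = 235
Austin: 9×6 + 11×5 + 11×4 + 12×5 + 8×4 + 10×4 + 8×6 = 333

Austin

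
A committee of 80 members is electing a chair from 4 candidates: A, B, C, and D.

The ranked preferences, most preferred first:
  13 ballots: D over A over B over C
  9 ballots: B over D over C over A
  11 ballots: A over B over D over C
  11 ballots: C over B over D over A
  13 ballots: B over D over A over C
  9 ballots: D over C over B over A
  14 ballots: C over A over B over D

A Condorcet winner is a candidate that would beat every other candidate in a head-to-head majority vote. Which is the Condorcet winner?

B

B vs A: 42–38
B vs C: 46–34
B vs D: 58–22
B beats every other candidate.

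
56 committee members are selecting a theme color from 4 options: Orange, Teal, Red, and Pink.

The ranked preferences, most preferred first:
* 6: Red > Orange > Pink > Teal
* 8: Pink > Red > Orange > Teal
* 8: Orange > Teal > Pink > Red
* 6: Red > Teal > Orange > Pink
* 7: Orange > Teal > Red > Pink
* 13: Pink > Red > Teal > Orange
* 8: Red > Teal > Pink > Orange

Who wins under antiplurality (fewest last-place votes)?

Last-place votes: Orange 21, Teal 14, Red 8, Pink 13.

Red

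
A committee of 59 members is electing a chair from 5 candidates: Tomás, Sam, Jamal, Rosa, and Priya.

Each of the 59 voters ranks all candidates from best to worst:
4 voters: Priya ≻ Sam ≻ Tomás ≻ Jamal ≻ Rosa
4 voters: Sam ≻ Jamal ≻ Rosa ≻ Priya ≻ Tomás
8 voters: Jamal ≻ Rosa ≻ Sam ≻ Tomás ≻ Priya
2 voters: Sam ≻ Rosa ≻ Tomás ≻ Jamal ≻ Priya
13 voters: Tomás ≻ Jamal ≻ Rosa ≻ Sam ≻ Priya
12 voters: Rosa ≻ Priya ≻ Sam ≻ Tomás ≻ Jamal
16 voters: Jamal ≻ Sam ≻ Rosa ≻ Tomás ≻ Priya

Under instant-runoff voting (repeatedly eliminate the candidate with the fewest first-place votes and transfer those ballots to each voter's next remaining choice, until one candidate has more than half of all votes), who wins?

Round 1: Tomás 13, Sam 6, Jamal 24, Rosa 12, Priya 4. Priya eliminated.
Round 2: Tomás 13, Sam 10, Jamal 24, Rosa 12. Sam eliminated.
Round 3: Tomás 17, Jamal 28, Rosa 14. Rosa eliminated.
Round 4: Tomás 31, Jamal 28. Tomás has a majority (≥30).

Tomás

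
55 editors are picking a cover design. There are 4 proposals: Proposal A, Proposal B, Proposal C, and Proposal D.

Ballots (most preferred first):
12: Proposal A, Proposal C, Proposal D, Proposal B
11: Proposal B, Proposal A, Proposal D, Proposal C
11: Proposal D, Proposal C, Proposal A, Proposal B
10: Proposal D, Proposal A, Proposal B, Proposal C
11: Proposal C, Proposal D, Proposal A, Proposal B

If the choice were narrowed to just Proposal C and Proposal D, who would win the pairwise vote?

Proposal C is ranked above Proposal D on 23 ballots; Proposal D above Proposal C on 32.

Proposal D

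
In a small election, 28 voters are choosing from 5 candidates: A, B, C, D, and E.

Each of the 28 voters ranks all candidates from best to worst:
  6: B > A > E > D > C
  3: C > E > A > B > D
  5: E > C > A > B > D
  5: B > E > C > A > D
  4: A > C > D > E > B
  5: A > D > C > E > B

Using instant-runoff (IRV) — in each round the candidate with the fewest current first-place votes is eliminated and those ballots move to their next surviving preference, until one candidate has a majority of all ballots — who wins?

A

Round 1: A 9, B 11, C 3, D 0, E 5. D eliminated.
Round 2: A 9, B 11, C 3, E 5. C eliminated.
Round 3: A 9, B 11, E 8. E eliminated.
Round 4: A 17, B 11. A has a majority (≥15).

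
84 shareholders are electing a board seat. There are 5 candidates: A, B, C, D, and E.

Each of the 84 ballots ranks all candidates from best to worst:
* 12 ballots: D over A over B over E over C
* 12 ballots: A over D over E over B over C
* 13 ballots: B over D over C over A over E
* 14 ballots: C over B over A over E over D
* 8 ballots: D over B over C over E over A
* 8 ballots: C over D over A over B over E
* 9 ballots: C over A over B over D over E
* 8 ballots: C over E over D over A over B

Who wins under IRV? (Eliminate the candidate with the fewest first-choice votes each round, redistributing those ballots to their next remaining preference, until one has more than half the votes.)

D

Round 1: A 12, B 13, C 39, D 20, E 0. E eliminated.
Round 2: A 12, B 13, C 39, D 20. A eliminated.
Round 3: B 13, C 39, D 32. B eliminated.
Round 4: C 39, D 45. D has a majority (≥43).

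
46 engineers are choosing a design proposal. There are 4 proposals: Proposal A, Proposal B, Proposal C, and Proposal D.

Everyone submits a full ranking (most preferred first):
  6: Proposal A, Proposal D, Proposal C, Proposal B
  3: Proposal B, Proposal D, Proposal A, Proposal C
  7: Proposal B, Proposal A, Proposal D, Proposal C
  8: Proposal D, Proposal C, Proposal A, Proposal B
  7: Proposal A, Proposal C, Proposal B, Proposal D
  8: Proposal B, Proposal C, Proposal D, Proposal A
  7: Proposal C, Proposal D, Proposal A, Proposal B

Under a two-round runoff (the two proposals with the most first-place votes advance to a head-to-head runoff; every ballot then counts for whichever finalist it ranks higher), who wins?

Round 1 first-place votes: Proposal A 13, Proposal B 18, Proposal C 7, Proposal D 8. Proposal B and Proposal A advance.
Runoff: Proposal B is ranked above Proposal A on 18 ballots, Proposal A above Proposal B on 28.

Proposal A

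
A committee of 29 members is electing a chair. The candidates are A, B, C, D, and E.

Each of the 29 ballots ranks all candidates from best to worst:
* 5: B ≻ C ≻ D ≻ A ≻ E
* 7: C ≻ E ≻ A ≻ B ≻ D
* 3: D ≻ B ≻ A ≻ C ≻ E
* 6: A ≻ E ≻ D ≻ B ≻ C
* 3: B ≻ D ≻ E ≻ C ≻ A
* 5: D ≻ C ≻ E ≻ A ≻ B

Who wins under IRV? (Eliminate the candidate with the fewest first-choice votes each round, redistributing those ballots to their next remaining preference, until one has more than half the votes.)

B

Round 1: A 6, B 8, C 7, D 8, E 0. E eliminated.
Round 2: A 6, B 8, C 7, D 8. A eliminated.
Round 3: B 8, C 7, D 14. C eliminated.
Round 4: B 15, D 14. B has a majority (≥15).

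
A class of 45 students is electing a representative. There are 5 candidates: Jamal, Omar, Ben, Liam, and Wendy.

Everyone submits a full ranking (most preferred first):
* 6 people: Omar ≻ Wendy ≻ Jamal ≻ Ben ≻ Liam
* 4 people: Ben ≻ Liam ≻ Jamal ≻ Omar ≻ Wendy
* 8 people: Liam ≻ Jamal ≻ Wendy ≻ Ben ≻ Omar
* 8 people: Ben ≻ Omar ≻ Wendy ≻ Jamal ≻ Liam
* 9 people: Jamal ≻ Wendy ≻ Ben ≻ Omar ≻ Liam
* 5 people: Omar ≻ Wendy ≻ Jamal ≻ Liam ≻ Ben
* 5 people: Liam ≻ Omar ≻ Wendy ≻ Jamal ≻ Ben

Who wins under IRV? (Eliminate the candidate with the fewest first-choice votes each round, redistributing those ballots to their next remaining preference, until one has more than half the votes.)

Ben

Round 1: Jamal 9, Omar 11, Ben 12, Liam 13, Wendy 0. Wendy eliminated.
Round 2: Jamal 9, Omar 11, Ben 12, Liam 13. Jamal eliminated.
Round 3: Omar 11, Ben 21, Liam 13. Omar eliminated.
Round 4: Ben 27, Liam 18. Ben has a majority (≥23).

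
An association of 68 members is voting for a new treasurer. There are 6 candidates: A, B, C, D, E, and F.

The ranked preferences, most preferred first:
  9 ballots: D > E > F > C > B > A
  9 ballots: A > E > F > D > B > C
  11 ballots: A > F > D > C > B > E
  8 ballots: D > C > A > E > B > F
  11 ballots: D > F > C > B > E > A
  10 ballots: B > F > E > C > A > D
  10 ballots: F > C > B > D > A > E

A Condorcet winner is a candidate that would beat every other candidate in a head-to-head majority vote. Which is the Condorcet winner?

F vs A: 40–28
F vs B: 50–18
F vs C: 60–8
F vs D: 40–28
F vs E: 42–26
F beats every other candidate.

F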